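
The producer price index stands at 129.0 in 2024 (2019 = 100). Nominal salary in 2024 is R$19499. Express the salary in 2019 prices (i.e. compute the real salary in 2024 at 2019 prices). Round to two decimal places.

Real = Nominal ÷ (Index/100) = 19499 ÷ (129.0/100)
     = 19499 ÷ 1.290 = 15115.5039

15115.50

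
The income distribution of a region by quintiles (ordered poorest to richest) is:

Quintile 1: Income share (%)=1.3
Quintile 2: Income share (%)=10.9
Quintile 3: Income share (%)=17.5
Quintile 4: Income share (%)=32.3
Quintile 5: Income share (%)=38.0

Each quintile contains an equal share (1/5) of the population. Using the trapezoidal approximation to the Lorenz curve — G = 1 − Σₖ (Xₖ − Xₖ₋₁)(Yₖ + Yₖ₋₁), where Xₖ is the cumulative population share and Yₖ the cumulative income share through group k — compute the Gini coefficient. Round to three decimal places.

Cumulative income shares Yₖ: 0.0130, 0.1220, 0.2970, 0.6200, 1.0000
Σ (Xₖ−Xₖ₋₁)(Yₖ+Yₖ₋₁) = (1/5)(0.0130+0.0000) + (1/5)(0.1220+0.0130) + (1/5)(0.2970+0.1220) + (1/5)(0.6200+0.2970) + (1/5)(1.0000+0.6200)
  = 0.0026 + 0.0270 + 0.0838 + 0.1834 + 0.3240 = 0.6208
G = 1 − 0.6208 = 0.3792

0.379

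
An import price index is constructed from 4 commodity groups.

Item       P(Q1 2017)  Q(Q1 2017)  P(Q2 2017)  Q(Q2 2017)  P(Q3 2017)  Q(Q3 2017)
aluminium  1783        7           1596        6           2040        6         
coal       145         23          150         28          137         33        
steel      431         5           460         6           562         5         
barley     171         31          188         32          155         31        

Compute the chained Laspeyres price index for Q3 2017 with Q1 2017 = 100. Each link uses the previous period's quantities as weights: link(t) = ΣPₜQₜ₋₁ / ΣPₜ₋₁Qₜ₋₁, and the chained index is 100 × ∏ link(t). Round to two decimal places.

Link Q1 2017→Q2 2017:
ΣP(Q2 2017)Q(Q1 2017) = 1596×7 + 150×23 + 460×5 + 188×31 = 11172 + 3450 + 2300 + 5828 = 22750
ΣP(Q1 2017)Q(Q1 2017) = 1783×7 + 145×23 + 431×5 + 171×31 = 12481 + 3335 + 2155 + 5301 = 23272
link = 22750/23272 = 0.977570
Link Q2 2017→Q3 2017:
ΣP(Q3 2017)Q(Q2 2017) = 2040×6 + 137×28 + 562×6 + 155×32 = 12240 + 3836 + 3372 + 4960 = 24408
ΣP(Q2 2017)Q(Q2 2017) = 1596×6 + 150×28 + 460×6 + 188×32 = 9576 + 4200 + 2760 + 6016 = 22552
link = 24408/22552 = 1.082299
Chained index = 100 × 0.977570 × 1.082299 = 105.8022

105.80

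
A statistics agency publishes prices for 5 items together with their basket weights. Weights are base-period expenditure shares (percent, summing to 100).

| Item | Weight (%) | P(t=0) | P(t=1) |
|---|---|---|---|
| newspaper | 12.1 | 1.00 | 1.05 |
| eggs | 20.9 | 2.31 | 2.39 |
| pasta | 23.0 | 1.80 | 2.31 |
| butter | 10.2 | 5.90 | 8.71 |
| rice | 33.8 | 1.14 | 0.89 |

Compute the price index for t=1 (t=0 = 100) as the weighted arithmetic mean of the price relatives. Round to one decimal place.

newspaper: 12.1 × (1.05/1.00) = 12.1 × 1.050000 = 12.7050
eggs: 20.9 × (2.39/2.31) = 20.9 × 1.034632 = 21.6238
pasta: 23.0 × (2.31/1.80) = 23.0 × 1.283333 = 29.5167
butter: 10.2 × (8.71/5.90) = 10.2 × 1.476271 = 15.0580
rice: 33.8 × (0.89/1.14) = 33.8 × 0.780702 = 26.3877
Index = Σ wᵢ·(p₁ᵢ/p₀ᵢ) = 12.7050 + 21.6238 + 29.5167 + 15.0580 + 26.3877 = 105.2912

105.3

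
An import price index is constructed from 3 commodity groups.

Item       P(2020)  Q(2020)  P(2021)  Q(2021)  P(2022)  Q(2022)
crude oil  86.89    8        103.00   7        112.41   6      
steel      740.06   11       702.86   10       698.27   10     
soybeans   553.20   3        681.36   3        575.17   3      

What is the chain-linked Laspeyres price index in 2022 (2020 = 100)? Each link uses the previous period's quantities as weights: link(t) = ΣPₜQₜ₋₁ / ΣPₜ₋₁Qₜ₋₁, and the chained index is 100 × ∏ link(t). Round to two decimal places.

97.91

Link 2020→2021:
ΣP(2021)Q(2020) = 103.00×8 + 702.86×11 + 681.36×3 = 824 + 7731.46 + 2044.08 = 10599.54
ΣP(2020)Q(2020) = 86.89×8 + 740.06×11 + 553.20×3 = 695.12 + 8140.66 + 1659.6 = 10495.38
link = 10599.54/10495.38 = 1.009924
Link 2021→2022:
ΣP(2022)Q(2021) = 112.41×7 + 698.27×10 + 575.17×3 = 786.87 + 6982.7 + 1725.51 = 9495.08
ΣP(2021)Q(2021) = 103.00×7 + 702.86×10 + 681.36×3 = 721 + 7028.6 + 2044.08 = 9793.68
link = 9495.08/9793.68 = 0.969511
Chained index = 100 × 1.009924 × 0.969511 = 97.9133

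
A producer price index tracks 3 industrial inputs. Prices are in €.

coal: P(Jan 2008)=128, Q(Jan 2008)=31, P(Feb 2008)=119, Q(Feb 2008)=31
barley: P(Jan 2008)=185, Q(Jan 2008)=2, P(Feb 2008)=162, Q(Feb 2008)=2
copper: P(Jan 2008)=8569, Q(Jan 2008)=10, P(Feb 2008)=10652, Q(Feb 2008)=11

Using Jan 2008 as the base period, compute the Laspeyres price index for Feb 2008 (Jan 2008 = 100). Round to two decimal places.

122.78

Laspeyres price index uses base-period quantities as weights.
ΣP(Feb 2008)·Q(Jan 2008) = 119×31 + 162×2 + 10652×10 = 3689 + 324 + 106520 = 110533
ΣP(Jan 2008)·Q(Jan 2008) = 128×31 + 185×2 + 8569×10 = 3968 + 370 + 85690 = 90028
Index = 110533 / 90028 × 100 = 122.7762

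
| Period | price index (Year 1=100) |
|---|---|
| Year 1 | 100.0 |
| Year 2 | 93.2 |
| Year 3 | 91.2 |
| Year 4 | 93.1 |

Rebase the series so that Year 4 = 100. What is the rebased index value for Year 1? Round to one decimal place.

107.4

Rebased(Year 1) = 100.0 / 93.1 × 100 = 107.4114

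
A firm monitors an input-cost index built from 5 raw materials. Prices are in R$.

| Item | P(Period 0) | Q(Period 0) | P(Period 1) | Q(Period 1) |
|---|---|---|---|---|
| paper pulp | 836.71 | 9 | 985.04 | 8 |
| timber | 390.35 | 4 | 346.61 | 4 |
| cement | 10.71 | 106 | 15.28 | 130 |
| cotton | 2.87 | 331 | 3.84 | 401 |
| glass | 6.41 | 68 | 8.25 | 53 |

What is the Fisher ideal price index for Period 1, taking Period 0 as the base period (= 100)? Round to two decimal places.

Laspeyres component (base-period weights):
ΣP(Period 1)Q(Period 0) = 985.04×9 + 346.61×4 + 15.28×106 + 3.84×331 + 8.25×68 = 8865.36 + 1386.44 + 1619.68 + 1271.04 + 561 = 13703.52
ΣP(Period 0)Q(Period 0) = 836.71×9 + 390.35×4 + 10.71×106 + 2.87×331 + 6.41×68 = 7530.39 + 1561.4 + 1135.26 + 949.97 + 435.88 = 11612.9
L = 13703.52 / 11612.9 × 100 = 118.0026
Paasche component (current-period weights):
ΣP(Period 1)Q(Period 1) = 985.04×8 + 346.61×4 + 15.28×130 + 3.84×401 + 8.25×53 = 7880.32 + 1386.44 + 1986.4 + 1539.84 + 437.25 = 13230.25
ΣP(Period 0)Q(Period 1) = 836.71×8 + 390.35×4 + 10.71×130 + 2.87×401 + 6.41×53 = 6693.68 + 1561.4 + 1392.3 + 1150.87 + 339.73 = 11137.98
P = 13230.25 / 11137.98 × 100 = 118.7850
Fisher = √(L × P) = √(118.0026 × 118.7850) = 118.3931

118.39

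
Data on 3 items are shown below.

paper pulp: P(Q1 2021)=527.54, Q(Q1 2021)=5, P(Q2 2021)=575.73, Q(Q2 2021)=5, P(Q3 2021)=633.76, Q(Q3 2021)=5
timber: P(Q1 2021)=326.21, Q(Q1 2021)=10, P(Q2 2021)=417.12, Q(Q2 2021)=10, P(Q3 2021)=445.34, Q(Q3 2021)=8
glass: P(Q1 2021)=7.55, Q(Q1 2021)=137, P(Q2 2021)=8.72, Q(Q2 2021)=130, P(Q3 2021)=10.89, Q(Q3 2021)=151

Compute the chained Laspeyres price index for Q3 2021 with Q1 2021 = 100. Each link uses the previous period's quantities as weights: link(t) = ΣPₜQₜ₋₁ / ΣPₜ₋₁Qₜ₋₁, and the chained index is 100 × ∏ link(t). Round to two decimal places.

Link Q1 2021→Q2 2021:
ΣP(Q2 2021)Q(Q1 2021) = 575.73×5 + 417.12×10 + 8.72×137 = 2878.65 + 4171.2 + 1194.64 = 8244.49
ΣP(Q1 2021)Q(Q1 2021) = 527.54×5 + 326.21×10 + 7.55×137 = 2637.7 + 3262.1 + 1034.35 = 6934.15
link = 8244.49/6934.15 = 1.188969
Link Q2 2021→Q3 2021:
ΣP(Q3 2021)Q(Q2 2021) = 633.76×5 + 445.34×10 + 10.89×130 = 3168.8 + 4453.4 + 1415.7 = 9037.9
ΣP(Q2 2021)Q(Q2 2021) = 575.73×5 + 417.12×10 + 8.72×130 = 2878.65 + 4171.2 + 1133.6 = 8183.45
link = 9037.9/8183.45 = 1.104412
Chained index = 100 × 1.188969 × 1.104412 = 131.3112

131.31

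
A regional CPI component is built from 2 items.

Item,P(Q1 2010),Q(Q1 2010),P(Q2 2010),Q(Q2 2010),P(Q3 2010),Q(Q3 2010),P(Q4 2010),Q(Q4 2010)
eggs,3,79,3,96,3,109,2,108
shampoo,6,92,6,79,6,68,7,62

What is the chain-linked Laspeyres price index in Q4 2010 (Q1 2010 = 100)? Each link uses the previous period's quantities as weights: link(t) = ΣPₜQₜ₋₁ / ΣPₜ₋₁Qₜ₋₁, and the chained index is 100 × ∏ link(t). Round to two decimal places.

94.42

Link Q1 2010→Q2 2010:
ΣP(Q2 2010)Q(Q1 2010) = 3×79 + 6×92 = 237 + 552 = 789
ΣP(Q1 2010)Q(Q1 2010) = 3×79 + 6×92 = 237 + 552 = 789
link = 789/789 = 1.000000
Link Q2 2010→Q3 2010:
ΣP(Q3 2010)Q(Q2 2010) = 3×96 + 6×79 = 288 + 474 = 762
ΣP(Q2 2010)Q(Q2 2010) = 3×96 + 6×79 = 288 + 474 = 762
link = 762/762 = 1.000000
Link Q3 2010→Q4 2010:
ΣP(Q4 2010)Q(Q3 2010) = 2×109 + 7×68 = 218 + 476 = 694
ΣP(Q3 2010)Q(Q3 2010) = 3×109 + 6×68 = 327 + 408 = 735
link = 694/735 = 0.944218
Chained index = 100 × 1.000000 × 1.000000 × 0.944218 = 94.4218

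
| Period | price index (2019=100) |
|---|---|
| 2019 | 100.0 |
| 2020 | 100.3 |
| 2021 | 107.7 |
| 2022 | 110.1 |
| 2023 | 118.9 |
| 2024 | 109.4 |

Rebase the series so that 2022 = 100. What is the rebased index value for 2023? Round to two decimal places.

Rebased(2023) = 118.9 / 110.1 × 100 = 107.9927

107.99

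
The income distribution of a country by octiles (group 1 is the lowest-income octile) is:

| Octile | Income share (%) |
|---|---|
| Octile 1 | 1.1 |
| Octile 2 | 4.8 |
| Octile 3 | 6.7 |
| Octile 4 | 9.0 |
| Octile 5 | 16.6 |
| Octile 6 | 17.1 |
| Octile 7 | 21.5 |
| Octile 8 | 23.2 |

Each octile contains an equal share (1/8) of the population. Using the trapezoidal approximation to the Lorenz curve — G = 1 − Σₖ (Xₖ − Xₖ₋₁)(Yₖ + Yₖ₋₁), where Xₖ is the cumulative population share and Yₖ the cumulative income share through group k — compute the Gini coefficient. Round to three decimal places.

0.346

Cumulative income shares Yₖ: 0.0110, 0.0590, 0.1260, 0.2160, 0.3820, 0.5530, 0.7680, 1.0000
Σ (Xₖ−Xₖ₋₁)(Yₖ+Yₖ₋₁) = (1/8)(0.0110+0.0000) + (1/8)(0.0590+0.0110) + (1/8)(0.1260+0.0590) + (1/8)(0.2160+0.1260) + (1/8)(0.3820+0.2160) + (1/8)(0.5530+0.3820) + (1/8)(0.7680+0.5530) + (1/8)(1.0000+0.7680)
  = 0.0014 + 0.0088 + 0.0231 + 0.0427 + 0.0747 + 0.1169 + 0.1651 + 0.2210 = 0.6538
G = 1 − 0.6538 = 0.3462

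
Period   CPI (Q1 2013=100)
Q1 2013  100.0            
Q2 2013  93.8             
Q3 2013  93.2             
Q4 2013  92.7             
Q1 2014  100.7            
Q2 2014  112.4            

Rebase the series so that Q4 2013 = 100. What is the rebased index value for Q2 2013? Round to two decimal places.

101.19

Rebased(Q2 2013) = 93.8 / 92.7 × 100 = 101.1866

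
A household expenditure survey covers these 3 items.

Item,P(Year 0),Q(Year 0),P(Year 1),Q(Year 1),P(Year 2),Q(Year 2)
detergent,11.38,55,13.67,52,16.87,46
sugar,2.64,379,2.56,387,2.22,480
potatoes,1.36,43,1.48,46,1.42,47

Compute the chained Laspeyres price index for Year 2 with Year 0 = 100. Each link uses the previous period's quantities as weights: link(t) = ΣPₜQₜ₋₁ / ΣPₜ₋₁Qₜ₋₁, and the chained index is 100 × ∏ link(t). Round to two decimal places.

107.90

Link Year 0→Year 1:
ΣP(Year 1)Q(Year 0) = 13.67×55 + 2.56×379 + 1.48×43 = 751.85 + 970.24 + 63.64 = 1785.73
ΣP(Year 0)Q(Year 0) = 11.38×55 + 2.64×379 + 1.36×43 = 625.9 + 1000.56 + 58.48 = 1684.94
link = 1785.73/1684.94 = 1.059818
Link Year 1→Year 2:
ΣP(Year 2)Q(Year 1) = 16.87×52 + 2.22×387 + 1.42×46 = 877.24 + 859.14 + 65.32 = 1801.7
ΣP(Year 1)Q(Year 1) = 13.67×52 + 2.56×387 + 1.48×46 = 710.84 + 990.72 + 68.08 = 1769.64
link = 1801.7/1769.64 = 1.018117
Chained index = 100 × 1.059818 × 1.018117 = 107.9019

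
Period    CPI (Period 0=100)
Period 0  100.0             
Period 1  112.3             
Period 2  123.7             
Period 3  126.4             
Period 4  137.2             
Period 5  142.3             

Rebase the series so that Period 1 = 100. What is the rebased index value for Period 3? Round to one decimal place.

112.6

Rebased(Period 3) = 126.4 / 112.3 × 100 = 112.5557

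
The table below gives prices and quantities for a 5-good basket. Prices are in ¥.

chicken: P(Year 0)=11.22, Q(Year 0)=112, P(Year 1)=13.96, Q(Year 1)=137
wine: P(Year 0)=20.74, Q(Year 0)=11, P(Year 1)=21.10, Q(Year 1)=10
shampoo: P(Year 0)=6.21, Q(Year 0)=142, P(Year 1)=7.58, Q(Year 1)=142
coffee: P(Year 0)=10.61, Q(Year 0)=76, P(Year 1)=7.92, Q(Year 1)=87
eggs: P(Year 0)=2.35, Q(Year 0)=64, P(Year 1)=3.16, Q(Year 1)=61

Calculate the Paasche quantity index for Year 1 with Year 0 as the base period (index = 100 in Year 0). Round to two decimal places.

Paasche quantity index uses current-period prices as weights.
ΣP(Year 1)·Q(Year 1) = 13.96×137 + 21.10×10 + 7.58×142 + 7.92×87 + 3.16×61 = 1912.52 + 211 + 1076.36 + 689.04 + 192.76 = 4081.68
ΣP(Year 1)·Q(Year 0) = 13.96×112 + 21.10×11 + 7.58×142 + 7.92×76 + 3.16×64 = 1563.52 + 232.1 + 1076.36 + 601.92 + 202.24 = 3676.14
Index = 4081.68 / 3676.14 × 100 = 111.0317

111.03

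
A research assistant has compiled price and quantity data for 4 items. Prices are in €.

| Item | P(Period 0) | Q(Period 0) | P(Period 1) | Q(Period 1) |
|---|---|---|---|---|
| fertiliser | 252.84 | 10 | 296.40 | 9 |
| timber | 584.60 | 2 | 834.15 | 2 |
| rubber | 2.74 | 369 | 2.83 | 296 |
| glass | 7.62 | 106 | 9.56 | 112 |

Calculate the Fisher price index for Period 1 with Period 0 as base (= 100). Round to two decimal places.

Laspeyres component (base-period weights):
ΣP(Period 1)Q(Period 0) = 296.40×10 + 834.15×2 + 2.83×369 + 9.56×106 = 2964 + 1668.3 + 1044.27 + 1013.36 = 6689.93
ΣP(Period 0)Q(Period 0) = 252.84×10 + 584.60×2 + 2.74×369 + 7.62×106 = 2528.4 + 1169.2 + 1011.06 + 807.72 = 5516.38
L = 6689.93 / 5516.38 × 100 = 121.2739
Paasche component (current-period weights):
ΣP(Period 1)Q(Period 1) = 296.40×9 + 834.15×2 + 2.83×296 + 9.56×112 = 2667.6 + 1668.3 + 837.68 + 1070.72 = 6244.3
ΣP(Period 0)Q(Period 1) = 252.84×9 + 584.60×2 + 2.74×296 + 7.62×112 = 2275.56 + 1169.2 + 811.04 + 853.44 = 5109.24
P = 6244.3 / 5109.24 × 100 = 122.2158
Fisher = √(L × P) = √(121.2739 × 122.2158) = 121.7440

121.74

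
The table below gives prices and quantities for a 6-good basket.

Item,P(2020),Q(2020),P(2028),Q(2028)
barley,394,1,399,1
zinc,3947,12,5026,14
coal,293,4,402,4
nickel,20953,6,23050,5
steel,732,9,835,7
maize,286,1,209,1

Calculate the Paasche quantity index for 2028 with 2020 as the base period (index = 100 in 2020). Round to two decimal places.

92.96

Paasche quantity index uses current-period prices as weights.
ΣP(2028)·Q(2028) = 399×1 + 5026×14 + 402×4 + 23050×5 + 835×7 + 209×1 = 399 + 70364 + 1608 + 115250 + 5845 + 209 = 193675
ΣP(2028)·Q(2020) = 399×1 + 5026×12 + 402×4 + 23050×6 + 835×9 + 209×1 = 399 + 60312 + 1608 + 138300 + 7515 + 209 = 208343
Index = 193675 / 208343 × 100 = 92.9597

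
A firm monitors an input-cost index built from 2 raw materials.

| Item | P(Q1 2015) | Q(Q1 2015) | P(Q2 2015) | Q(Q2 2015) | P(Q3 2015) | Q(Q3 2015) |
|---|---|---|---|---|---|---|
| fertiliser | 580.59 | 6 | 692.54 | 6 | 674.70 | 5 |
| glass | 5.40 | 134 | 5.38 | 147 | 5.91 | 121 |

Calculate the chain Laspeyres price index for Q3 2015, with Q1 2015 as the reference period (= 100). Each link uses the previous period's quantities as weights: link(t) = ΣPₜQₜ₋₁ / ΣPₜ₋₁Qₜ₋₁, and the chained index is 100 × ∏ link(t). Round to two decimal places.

115.22

Link Q1 2015→Q2 2015:
ΣP(Q2 2015)Q(Q1 2015) = 692.54×6 + 5.38×134 = 4155.24 + 720.92 = 4876.16
ΣP(Q1 2015)Q(Q1 2015) = 580.59×6 + 5.40×134 = 3483.54 + 723.6 = 4207.14
link = 4876.16/4207.14 = 1.159020
Link Q2 2015→Q3 2015:
ΣP(Q3 2015)Q(Q2 2015) = 674.70×6 + 5.91×147 = 4048.2 + 868.77 = 4916.97
ΣP(Q2 2015)Q(Q2 2015) = 692.54×6 + 5.38×147 = 4155.24 + 790.86 = 4946.1
link = 4916.97/4946.1 = 0.994111
Chained index = 100 × 1.159020 × 0.994111 = 115.2194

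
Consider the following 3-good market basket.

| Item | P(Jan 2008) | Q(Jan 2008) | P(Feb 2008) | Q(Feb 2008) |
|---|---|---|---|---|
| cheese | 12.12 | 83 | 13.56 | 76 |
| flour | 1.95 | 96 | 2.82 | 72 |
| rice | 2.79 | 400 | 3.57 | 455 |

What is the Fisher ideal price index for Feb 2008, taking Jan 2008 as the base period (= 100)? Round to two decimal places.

122.46

Laspeyres component (base-period weights):
ΣP(Feb 2008)Q(Jan 2008) = 13.56×83 + 2.82×96 + 3.57×400 = 1125.48 + 270.72 + 1428 = 2824.2
ΣP(Jan 2008)Q(Jan 2008) = 12.12×83 + 1.95×96 + 2.79×400 = 1005.96 + 187.2 + 1116 = 2309.16
L = 2824.2 / 2309.16 × 100 = 122.3042
Paasche component (current-period weights):
ΣP(Feb 2008)Q(Feb 2008) = 13.56×76 + 2.82×72 + 3.57×455 = 1030.56 + 203.04 + 1624.35 = 2857.95
ΣP(Jan 2008)Q(Feb 2008) = 12.12×76 + 1.95×72 + 2.79×455 = 921.12 + 140.4 + 1269.45 = 2330.97
P = 2857.95 / 2330.97 × 100 = 122.6078
Fisher = √(L × P) = √(122.3042 × 122.6078) = 122.4559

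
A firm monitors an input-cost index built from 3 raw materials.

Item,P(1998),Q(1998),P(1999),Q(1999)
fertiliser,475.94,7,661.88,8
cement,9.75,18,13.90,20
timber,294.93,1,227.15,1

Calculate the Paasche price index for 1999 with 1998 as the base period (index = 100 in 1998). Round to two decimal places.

134.97

Paasche price index uses current-period quantities as weights.
ΣP(1999)·Q(1999) = 661.88×8 + 13.90×20 + 227.15×1 = 5295.04 + 278 + 227.15 = 5800.19
ΣP(1998)·Q(1999) = 475.94×8 + 9.75×20 + 294.93×1 = 3807.52 + 195 + 294.93 = 4297.45
Index = 5800.19 / 4297.45 × 100 = 134.9682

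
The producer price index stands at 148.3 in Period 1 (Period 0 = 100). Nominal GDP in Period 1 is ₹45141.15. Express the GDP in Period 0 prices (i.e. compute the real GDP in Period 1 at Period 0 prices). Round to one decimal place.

Real = Nominal ÷ (Index/100) = 45141.15 ÷ (148.3/100)
     = 45141.15 ÷ 1.483 = 30439.0762

30439.1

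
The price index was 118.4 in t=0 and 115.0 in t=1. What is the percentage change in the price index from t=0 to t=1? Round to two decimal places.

-2.87%

Change = (115.0 − 118.4) / 118.4 × 100
       = -3.4 / 118.4 × 100 = -2.8716%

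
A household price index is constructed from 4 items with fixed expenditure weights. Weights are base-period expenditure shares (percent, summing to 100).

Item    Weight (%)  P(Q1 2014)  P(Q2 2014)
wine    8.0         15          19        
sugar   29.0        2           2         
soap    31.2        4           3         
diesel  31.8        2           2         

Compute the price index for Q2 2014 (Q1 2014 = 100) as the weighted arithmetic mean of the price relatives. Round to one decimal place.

wine: 8.0 × (19/15) = 8.0 × 1.266667 = 10.1333
sugar: 29.0 × (2/2) = 29.0 × 1.000000 = 29.0000
soap: 31.2 × (3/4) = 31.2 × 0.750000 = 23.4000
diesel: 31.8 × (2/2) = 31.8 × 1.000000 = 31.8000
Index = Σ wᵢ·(p₁ᵢ/p₀ᵢ) = 10.1333 + 29.0000 + 23.4000 + 31.8000 = 94.3333

94.3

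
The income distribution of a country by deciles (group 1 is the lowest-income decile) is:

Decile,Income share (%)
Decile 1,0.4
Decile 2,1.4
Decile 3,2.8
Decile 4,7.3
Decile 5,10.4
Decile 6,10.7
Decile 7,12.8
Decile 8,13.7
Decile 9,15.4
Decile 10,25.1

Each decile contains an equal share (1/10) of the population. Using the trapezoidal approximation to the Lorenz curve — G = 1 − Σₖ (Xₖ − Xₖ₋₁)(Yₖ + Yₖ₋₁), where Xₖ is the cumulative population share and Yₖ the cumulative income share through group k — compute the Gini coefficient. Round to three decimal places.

0.392

Cumulative income shares Yₖ: 0.0040, 0.0180, 0.0460, 0.1190, 0.2230, 0.3300, 0.4580, 0.5950, 0.7490, 1.0000
Σ (Xₖ−Xₖ₋₁)(Yₖ+Yₖ₋₁) = (1/10)(0.0040+0.0000) + (1/10)(0.0180+0.0040) + (1/10)(0.0460+0.0180) + (1/10)(0.1190+0.0460) + (1/10)(0.2230+0.1190) + (1/10)(0.3300+0.2230) + (1/10)(0.4580+0.3300) + (1/10)(0.5950+0.4580) + (1/10)(0.7490+0.5950) + (1/10)(1.0000+0.7490)
  = 0.0004 + 0.0022 + 0.0064 + 0.0165 + 0.0342 + 0.0553 + 0.0788 + 0.1053 + 0.1344 + 0.1749 = 0.6084
G = 1 − 0.6084 = 0.3916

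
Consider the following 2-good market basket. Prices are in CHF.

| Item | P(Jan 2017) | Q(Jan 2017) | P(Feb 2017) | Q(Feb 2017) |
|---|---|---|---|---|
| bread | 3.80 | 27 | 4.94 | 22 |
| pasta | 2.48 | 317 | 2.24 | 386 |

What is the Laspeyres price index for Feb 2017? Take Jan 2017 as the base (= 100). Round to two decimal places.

Laspeyres price index uses base-period quantities as weights.
ΣP(Feb 2017)·Q(Jan 2017) = 4.94×27 + 2.24×317 = 133.38 + 710.08 = 843.46
ΣP(Jan 2017)·Q(Jan 2017) = 3.80×27 + 2.48×317 = 102.6 + 786.16 = 888.76
Index = 843.46 / 888.76 × 100 = 94.9030

94.90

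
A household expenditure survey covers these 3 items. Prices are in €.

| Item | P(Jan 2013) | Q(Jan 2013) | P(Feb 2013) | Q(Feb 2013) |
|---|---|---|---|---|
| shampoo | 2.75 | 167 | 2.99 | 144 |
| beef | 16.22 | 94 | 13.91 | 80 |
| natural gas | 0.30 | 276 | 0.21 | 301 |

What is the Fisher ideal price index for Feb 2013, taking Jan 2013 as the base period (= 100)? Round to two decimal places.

Laspeyres component (base-period weights):
ΣP(Feb 2013)Q(Jan 2013) = 2.99×167 + 13.91×94 + 0.21×276 = 499.33 + 1307.54 + 57.96 = 1864.83
ΣP(Jan 2013)Q(Jan 2013) = 2.75×167 + 16.22×94 + 0.30×276 = 459.25 + 1524.68 + 82.8 = 2066.73
L = 1864.83 / 2066.73 × 100 = 90.2309
Paasche component (current-period weights):
ΣP(Feb 2013)Q(Feb 2013) = 2.99×144 + 13.91×80 + 0.21×301 = 430.56 + 1112.8 + 63.21 = 1606.57
ΣP(Jan 2013)Q(Feb 2013) = 2.75×144 + 16.22×80 + 0.30×301 = 396 + 1297.6 + 90.3 = 1783.9
P = 1606.57 / 1783.9 × 100 = 90.0594
Fisher = √(L × P) = √(90.2309 × 90.0594) = 90.1451

90.15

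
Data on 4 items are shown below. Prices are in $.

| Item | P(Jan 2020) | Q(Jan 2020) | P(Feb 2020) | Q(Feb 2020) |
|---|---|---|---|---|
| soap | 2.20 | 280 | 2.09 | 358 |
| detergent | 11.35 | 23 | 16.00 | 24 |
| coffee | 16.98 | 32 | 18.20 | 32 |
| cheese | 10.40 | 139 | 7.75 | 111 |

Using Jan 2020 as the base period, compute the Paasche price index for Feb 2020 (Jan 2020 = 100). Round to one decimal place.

93.4

Paasche price index uses current-period quantities as weights.
ΣP(Feb 2020)·Q(Feb 2020) = 2.09×358 + 16.00×24 + 18.20×32 + 7.75×111 = 748.22 + 384 + 582.4 + 860.25 = 2574.87
ΣP(Jan 2020)·Q(Feb 2020) = 2.20×358 + 11.35×24 + 16.98×32 + 10.40×111 = 787.6 + 272.4 + 543.36 + 1154.4 = 2757.76
Index = 2574.87 / 2757.76 × 100 = 93.3682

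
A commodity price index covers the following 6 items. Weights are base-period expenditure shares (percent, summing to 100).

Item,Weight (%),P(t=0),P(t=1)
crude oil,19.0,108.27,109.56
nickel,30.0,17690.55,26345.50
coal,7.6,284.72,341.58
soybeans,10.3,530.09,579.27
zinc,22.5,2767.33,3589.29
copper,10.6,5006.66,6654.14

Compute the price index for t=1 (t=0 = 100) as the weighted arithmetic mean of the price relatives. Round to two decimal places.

crude oil: 19.0 × (109.56/108.27) = 19.0 × 1.011915 = 19.2264
nickel: 30.0 × (26345.50/17690.55) = 30.0 × 1.489241 = 44.6772
coal: 7.6 × (341.58/284.72) = 7.6 × 1.199705 = 9.1178
soybeans: 10.3 × (579.27/530.09) = 10.3 × 1.092777 = 11.2556
zinc: 22.5 × (3589.29/2767.33) = 22.5 × 1.297023 = 29.1830
copper: 10.6 × (6654.14/5006.66) = 10.6 × 1.329058 = 14.0880
Index = Σ wᵢ·(p₁ᵢ/p₀ᵢ) = 19.2264 + 44.6772 + 9.1178 + 11.2556 + 29.1830 + 14.0880 = 127.5480

127.55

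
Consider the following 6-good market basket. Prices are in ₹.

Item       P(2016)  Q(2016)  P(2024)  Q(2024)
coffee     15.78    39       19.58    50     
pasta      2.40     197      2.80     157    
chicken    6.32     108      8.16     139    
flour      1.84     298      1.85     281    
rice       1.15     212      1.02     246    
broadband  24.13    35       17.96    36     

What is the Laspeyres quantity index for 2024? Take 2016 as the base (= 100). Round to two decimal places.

108.96

Laspeyres quantity index uses base-period prices as weights.
ΣP(2016)·Q(2024) = 15.78×50 + 2.40×157 + 6.32×139 + 1.84×281 + 1.15×246 + 24.13×36 = 789 + 376.8 + 878.48 + 517.04 + 282.9 + 868.68 = 3712.9
ΣP(2016)·Q(2016) = 15.78×39 + 2.40×197 + 6.32×108 + 1.84×298 + 1.15×212 + 24.13×35 = 615.42 + 472.8 + 682.56 + 548.32 + 243.8 + 844.55 = 3407.45
Index = 3712.9 / 3407.45 × 100 = 108.9642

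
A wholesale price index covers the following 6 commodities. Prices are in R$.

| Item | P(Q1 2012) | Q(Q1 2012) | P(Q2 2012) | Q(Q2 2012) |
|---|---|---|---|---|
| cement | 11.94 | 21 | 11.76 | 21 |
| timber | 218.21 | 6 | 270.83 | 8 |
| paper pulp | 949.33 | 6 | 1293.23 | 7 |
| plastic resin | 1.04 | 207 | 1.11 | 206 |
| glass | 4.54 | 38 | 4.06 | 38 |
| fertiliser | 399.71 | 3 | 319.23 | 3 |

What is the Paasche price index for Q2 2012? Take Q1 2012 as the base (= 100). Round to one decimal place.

Paasche price index uses current-period quantities as weights.
ΣP(Q2 2012)·Q(Q2 2012) = 11.76×21 + 270.83×8 + 1293.23×7 + 1.11×206 + 4.06×38 + 319.23×3 = 246.96 + 2166.64 + 9052.61 + 228.66 + 154.28 + 957.69 = 12806.84
ΣP(Q1 2012)·Q(Q2 2012) = 11.94×21 + 218.21×8 + 949.33×7 + 1.04×206 + 4.54×38 + 399.71×3 = 250.74 + 1745.68 + 6645.31 + 214.24 + 172.52 + 1199.13 = 10227.62
Index = 12806.84 / 10227.62 × 100 = 125.2182

125.2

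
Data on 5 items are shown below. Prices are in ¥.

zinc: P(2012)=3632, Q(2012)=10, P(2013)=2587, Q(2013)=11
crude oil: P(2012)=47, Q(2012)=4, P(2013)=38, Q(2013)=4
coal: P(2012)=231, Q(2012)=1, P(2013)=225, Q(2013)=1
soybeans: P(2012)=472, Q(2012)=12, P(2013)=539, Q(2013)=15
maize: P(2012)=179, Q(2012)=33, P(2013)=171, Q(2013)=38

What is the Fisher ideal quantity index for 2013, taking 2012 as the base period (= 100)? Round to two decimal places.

112.74

Laspeyres component (base-period weights):
ΣP(2012)Q(2013) = 3632×11 + 47×4 + 231×1 + 472×15 + 179×38 = 39952 + 188 + 231 + 7080 + 6802 = 54253
ΣP(2012)Q(2012) = 3632×10 + 47×4 + 231×1 + 472×12 + 179×33 = 36320 + 188 + 231 + 5664 + 5907 = 48310
L = 54253 / 48310 × 100 = 112.3018
Paasche component (current-period weights):
ΣP(2013)Q(2013) = 2587×11 + 38×4 + 225×1 + 539×15 + 171×38 = 28457 + 152 + 225 + 8085 + 6498 = 43417
ΣP(2013)Q(2012) = 2587×10 + 38×4 + 225×1 + 539×12 + 171×33 = 25870 + 152 + 225 + 6468 + 5643 = 38358
P = 43417 / 38358 × 100 = 113.1889
Fisher = √(L × P) = √(112.3018 × 113.1889) = 112.7445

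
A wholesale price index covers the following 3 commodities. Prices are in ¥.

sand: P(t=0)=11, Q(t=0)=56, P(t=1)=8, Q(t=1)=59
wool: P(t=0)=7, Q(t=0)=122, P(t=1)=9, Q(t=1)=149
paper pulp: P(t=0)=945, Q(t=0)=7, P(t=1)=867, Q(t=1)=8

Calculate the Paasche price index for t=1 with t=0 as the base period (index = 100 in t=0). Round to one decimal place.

94.6

Paasche price index uses current-period quantities as weights.
ΣP(t=1)·Q(t=1) = 8×59 + 9×149 + 867×8 = 472 + 1341 + 6936 = 8749
ΣP(t=0)·Q(t=1) = 11×59 + 7×149 + 945×8 = 649 + 1043 + 7560 = 9252
Index = 8749 / 9252 × 100 = 94.5633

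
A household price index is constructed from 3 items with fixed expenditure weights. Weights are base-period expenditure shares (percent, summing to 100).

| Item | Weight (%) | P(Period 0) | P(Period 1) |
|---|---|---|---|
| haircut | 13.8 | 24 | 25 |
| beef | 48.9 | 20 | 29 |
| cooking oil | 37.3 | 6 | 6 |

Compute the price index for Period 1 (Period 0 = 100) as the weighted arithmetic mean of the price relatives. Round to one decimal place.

haircut: 13.8 × (25/24) = 13.8 × 1.041667 = 14.3750
beef: 48.9 × (29/20) = 48.9 × 1.450000 = 70.9050
cooking oil: 37.3 × (6/6) = 37.3 × 1.000000 = 37.3000
Index = Σ wᵢ·(p₁ᵢ/p₀ᵢ) = 14.3750 + 70.9050 + 37.3000 = 122.5800

122.6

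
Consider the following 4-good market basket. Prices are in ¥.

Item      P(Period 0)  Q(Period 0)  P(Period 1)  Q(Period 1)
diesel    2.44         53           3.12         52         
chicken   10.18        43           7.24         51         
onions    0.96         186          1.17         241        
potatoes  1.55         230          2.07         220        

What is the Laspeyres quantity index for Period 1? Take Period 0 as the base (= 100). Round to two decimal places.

110.55

Laspeyres quantity index uses base-period prices as weights.
ΣP(Period 0)·Q(Period 1) = 2.44×52 + 10.18×51 + 0.96×241 + 1.55×220 = 126.88 + 519.18 + 231.36 + 341 = 1218.42
ΣP(Period 0)·Q(Period 0) = 2.44×53 + 10.18×43 + 0.96×186 + 1.55×230 = 129.32 + 437.74 + 178.56 + 356.5 = 1102.12
Index = 1218.42 / 1102.12 × 100 = 110.5524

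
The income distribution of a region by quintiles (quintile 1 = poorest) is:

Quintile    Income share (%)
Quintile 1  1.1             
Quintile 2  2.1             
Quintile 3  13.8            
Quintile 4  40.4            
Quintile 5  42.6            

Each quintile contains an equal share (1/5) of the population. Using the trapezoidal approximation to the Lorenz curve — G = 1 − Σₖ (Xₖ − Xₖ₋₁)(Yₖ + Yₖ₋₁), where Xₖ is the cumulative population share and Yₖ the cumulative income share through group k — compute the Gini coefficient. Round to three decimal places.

0.485

Cumulative income shares Yₖ: 0.0110, 0.0320, 0.1700, 0.5740, 1.0000
Σ (Xₖ−Xₖ₋₁)(Yₖ+Yₖ₋₁) = (1/5)(0.0110+0.0000) + (1/5)(0.0320+0.0110) + (1/5)(0.1700+0.0320) + (1/5)(0.5740+0.1700) + (1/5)(1.0000+0.5740)
  = 0.0022 + 0.0086 + 0.0404 + 0.1488 + 0.3148 = 0.5148
G = 1 − 0.5148 = 0.4852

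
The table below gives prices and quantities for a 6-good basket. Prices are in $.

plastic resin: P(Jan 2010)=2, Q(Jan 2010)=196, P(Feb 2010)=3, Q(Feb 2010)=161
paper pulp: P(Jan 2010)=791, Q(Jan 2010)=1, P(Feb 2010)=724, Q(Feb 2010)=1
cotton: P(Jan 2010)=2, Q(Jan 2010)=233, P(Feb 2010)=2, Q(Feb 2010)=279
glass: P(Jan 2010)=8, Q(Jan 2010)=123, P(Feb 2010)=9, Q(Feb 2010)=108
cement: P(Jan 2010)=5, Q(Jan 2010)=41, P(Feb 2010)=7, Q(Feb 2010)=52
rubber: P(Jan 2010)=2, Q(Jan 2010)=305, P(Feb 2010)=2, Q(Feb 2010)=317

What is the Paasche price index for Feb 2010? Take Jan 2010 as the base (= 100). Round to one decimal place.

Paasche price index uses current-period quantities as weights.
ΣP(Feb 2010)·Q(Feb 2010) = 3×161 + 724×1 + 2×279 + 9×108 + 7×52 + 2×317 = 483 + 724 + 558 + 972 + 364 + 634 = 3735
ΣP(Jan 2010)·Q(Feb 2010) = 2×161 + 791×1 + 2×279 + 8×108 + 5×52 + 2×317 = 322 + 791 + 558 + 864 + 260 + 634 = 3429
Index = 3735 / 3429 × 100 = 108.9239

108.9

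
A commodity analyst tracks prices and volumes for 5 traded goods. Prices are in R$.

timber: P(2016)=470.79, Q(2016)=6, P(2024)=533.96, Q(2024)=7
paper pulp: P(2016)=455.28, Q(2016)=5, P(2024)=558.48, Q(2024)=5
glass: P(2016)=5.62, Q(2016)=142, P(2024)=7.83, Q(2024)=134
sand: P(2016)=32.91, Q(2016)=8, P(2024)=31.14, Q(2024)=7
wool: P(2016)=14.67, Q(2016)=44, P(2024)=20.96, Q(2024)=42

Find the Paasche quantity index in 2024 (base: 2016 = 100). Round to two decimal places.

104.81

Paasche quantity index uses current-period prices as weights.
ΣP(2024)·Q(2024) = 533.96×7 + 558.48×5 + 7.83×134 + 31.14×7 + 20.96×42 = 3737.72 + 2792.4 + 1049.22 + 217.98 + 880.32 = 8677.64
ΣP(2024)·Q(2016) = 533.96×6 + 558.48×5 + 7.83×142 + 31.14×8 + 20.96×44 = 3203.76 + 2792.4 + 1111.86 + 249.12 + 922.24 = 8279.38
Index = 8677.64 / 8279.38 × 100 = 104.8103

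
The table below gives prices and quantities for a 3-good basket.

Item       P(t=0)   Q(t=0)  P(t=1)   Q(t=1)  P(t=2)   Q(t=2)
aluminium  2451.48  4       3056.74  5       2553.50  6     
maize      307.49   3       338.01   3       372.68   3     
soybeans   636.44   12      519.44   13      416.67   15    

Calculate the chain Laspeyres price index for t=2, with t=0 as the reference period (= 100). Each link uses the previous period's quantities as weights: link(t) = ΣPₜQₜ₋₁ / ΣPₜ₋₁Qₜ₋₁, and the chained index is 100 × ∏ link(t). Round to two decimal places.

88.79

Link t=0→t=1:
ΣP(t=1)Q(t=0) = 3056.74×4 + 338.01×3 + 519.44×12 = 12226.96 + 1014.03 + 6233.28 = 19474.27
ΣP(t=0)Q(t=0) = 2451.48×4 + 307.49×3 + 636.44×12 = 9805.92 + 922.47 + 7637.28 = 18365.67
link = 19474.27/18365.67 = 1.060363
Link t=1→t=2:
ΣP(t=2)Q(t=1) = 2553.50×5 + 372.68×3 + 416.67×13 = 12767.5 + 1118.04 + 5416.71 = 19302.25
ΣP(t=1)Q(t=1) = 3056.74×5 + 338.01×3 + 519.44×13 = 15283.7 + 1014.03 + 6752.72 = 23050.45
link = 19302.25/23050.45 = 0.837391
Chained index = 100 × 1.060363 × 0.837391 = 88.7939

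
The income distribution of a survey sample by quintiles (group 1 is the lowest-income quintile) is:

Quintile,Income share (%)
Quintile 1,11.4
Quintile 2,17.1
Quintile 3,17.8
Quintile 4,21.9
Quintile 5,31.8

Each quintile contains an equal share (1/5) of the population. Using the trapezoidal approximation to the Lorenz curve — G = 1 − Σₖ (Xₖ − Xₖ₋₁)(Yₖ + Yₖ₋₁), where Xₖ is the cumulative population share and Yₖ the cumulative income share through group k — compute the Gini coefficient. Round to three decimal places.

Cumulative income shares Yₖ: 0.1140, 0.2850, 0.4630, 0.6820, 1.0000
Σ (Xₖ−Xₖ₋₁)(Yₖ+Yₖ₋₁) = (1/5)(0.1140+0.0000) + (1/5)(0.2850+0.1140) + (1/5)(0.4630+0.2850) + (1/5)(0.6820+0.4630) + (1/5)(1.0000+0.6820)
  = 0.0228 + 0.0798 + 0.1496 + 0.2290 + 0.3364 = 0.8176
G = 1 − 0.8176 = 0.1824

0.182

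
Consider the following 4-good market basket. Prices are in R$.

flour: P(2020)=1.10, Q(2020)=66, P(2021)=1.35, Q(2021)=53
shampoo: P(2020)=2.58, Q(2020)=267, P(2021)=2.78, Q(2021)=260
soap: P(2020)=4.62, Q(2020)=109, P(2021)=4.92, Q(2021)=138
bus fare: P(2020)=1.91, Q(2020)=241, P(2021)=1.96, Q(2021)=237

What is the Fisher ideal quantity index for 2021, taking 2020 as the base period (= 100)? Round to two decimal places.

105.38

Laspeyres component (base-period weights):
ΣP(2020)Q(2021) = 1.10×53 + 2.58×260 + 4.62×138 + 1.91×237 = 58.3 + 670.8 + 637.56 + 452.67 = 1819.33
ΣP(2020)Q(2020) = 1.10×66 + 2.58×267 + 4.62×109 + 1.91×241 = 72.6 + 688.86 + 503.58 + 460.31 = 1725.35
L = 1819.33 / 1725.35 × 100 = 105.4470
Paasche component (current-period weights):
ΣP(2021)Q(2021) = 1.35×53 + 2.78×260 + 4.92×138 + 1.96×237 = 71.55 + 722.8 + 678.96 + 464.52 = 1937.83
ΣP(2021)Q(2020) = 1.35×66 + 2.78×267 + 4.92×109 + 1.96×241 = 89.1 + 742.26 + 536.28 + 472.36 = 1840
P = 1937.83 / 1840 × 100 = 105.3168
Fisher = √(L × P) = √(105.4470 × 105.3168) = 105.3819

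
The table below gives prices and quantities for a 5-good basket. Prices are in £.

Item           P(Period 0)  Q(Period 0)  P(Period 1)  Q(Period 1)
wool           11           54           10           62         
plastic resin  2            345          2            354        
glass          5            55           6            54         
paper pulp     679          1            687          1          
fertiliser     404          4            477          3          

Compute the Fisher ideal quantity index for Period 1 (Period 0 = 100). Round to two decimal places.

91.43

Laspeyres component (base-period weights):
ΣP(Period 0)Q(Period 1) = 11×62 + 2×354 + 5×54 + 679×1 + 404×3 = 682 + 708 + 270 + 679 + 1212 = 3551
ΣP(Period 0)Q(Period 0) = 11×54 + 2×345 + 5×55 + 679×1 + 404×4 = 594 + 690 + 275 + 679 + 1616 = 3854
L = 3551 / 3854 × 100 = 92.1380
Paasche component (current-period weights):
ΣP(Period 1)Q(Period 1) = 10×62 + 2×354 + 6×54 + 687×1 + 477×3 = 620 + 708 + 324 + 687 + 1431 = 3770
ΣP(Period 1)Q(Period 0) = 10×54 + 2×345 + 6×55 + 687×1 + 477×4 = 540 + 690 + 330 + 687 + 1908 = 4155
P = 3770 / 4155 × 100 = 90.7341
Fisher = √(L × P) = √(92.1380 × 90.7341) = 91.4334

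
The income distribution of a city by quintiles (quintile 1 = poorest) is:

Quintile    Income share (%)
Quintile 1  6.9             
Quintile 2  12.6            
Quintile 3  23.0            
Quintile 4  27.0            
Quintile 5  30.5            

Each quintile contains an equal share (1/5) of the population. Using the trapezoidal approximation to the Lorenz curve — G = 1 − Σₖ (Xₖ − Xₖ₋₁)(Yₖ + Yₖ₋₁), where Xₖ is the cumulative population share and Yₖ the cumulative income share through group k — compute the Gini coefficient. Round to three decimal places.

Cumulative income shares Yₖ: 0.0690, 0.1950, 0.4250, 0.6950, 1.0000
Σ (Xₖ−Xₖ₋₁)(Yₖ+Yₖ₋₁) = (1/5)(0.0690+0.0000) + (1/5)(0.1950+0.0690) + (1/5)(0.4250+0.1950) + (1/5)(0.6950+0.4250) + (1/5)(1.0000+0.6950)
  = 0.0138 + 0.0528 + 0.1240 + 0.2240 + 0.3390 = 0.7536
G = 1 − 0.7536 = 0.2464

0.246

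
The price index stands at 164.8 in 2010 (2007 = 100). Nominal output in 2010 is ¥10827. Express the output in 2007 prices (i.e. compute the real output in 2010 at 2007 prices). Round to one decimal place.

6569.8

Real = Nominal ÷ (Index/100) = 10827 ÷ (164.8/100)
     = 10827 ÷ 1.648 = 6569.7816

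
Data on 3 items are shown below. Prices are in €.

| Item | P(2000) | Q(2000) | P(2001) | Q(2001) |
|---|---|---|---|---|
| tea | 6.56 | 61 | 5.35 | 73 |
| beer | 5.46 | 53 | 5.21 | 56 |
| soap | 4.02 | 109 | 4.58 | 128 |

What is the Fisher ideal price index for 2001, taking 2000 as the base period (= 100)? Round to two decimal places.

97.67

Laspeyres component (base-period weights):
ΣP(2001)Q(2000) = 5.35×61 + 5.21×53 + 4.58×109 = 326.35 + 276.13 + 499.22 = 1101.7
ΣP(2000)Q(2000) = 6.56×61 + 5.46×53 + 4.02×109 = 400.16 + 289.38 + 438.18 = 1127.72
L = 1101.7 / 1127.72 × 100 = 97.6927
Paasche component (current-period weights):
ΣP(2001)Q(2001) = 5.35×73 + 5.21×56 + 4.58×128 = 390.55 + 291.76 + 586.24 = 1268.55
ΣP(2000)Q(2001) = 6.56×73 + 5.46×56 + 4.02×128 = 478.88 + 305.76 + 514.56 = 1299.2
P = 1268.55 / 1299.2 × 100 = 97.6409
Fisher = √(L × P) = √(97.6927 × 97.6409) = 97.6668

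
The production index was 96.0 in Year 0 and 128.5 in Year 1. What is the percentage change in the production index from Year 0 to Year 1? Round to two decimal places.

33.85%

Change = (128.5 − 96.0) / 96.0 × 100
       = 32.5 / 96.0 × 100 = 33.8542%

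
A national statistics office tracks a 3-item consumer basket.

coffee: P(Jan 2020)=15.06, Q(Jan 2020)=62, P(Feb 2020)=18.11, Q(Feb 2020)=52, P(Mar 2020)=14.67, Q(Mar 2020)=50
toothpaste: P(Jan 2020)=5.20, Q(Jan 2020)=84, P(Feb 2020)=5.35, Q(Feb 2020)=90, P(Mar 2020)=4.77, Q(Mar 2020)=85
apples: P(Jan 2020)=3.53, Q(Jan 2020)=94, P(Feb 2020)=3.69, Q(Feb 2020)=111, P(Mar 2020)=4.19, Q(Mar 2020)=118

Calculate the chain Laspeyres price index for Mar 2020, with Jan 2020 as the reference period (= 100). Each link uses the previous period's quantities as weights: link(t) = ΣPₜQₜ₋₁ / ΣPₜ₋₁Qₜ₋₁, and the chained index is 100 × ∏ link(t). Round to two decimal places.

101.93

Link Jan 2020→Feb 2020:
ΣP(Feb 2020)Q(Jan 2020) = 18.11×62 + 5.35×84 + 3.69×94 = 1122.82 + 449.4 + 346.86 = 1919.08
ΣP(Jan 2020)Q(Jan 2020) = 15.06×62 + 5.20×84 + 3.53×94 = 933.72 + 436.8 + 331.82 = 1702.34
link = 1919.08/1702.34 = 1.127319
Link Feb 2020→Mar 2020:
ΣP(Mar 2020)Q(Feb 2020) = 14.67×52 + 4.77×90 + 4.19×111 = 762.84 + 429.3 + 465.09 = 1657.23
ΣP(Feb 2020)Q(Feb 2020) = 18.11×52 + 5.35×90 + 3.69×111 = 941.72 + 481.5 + 409.59 = 1832.81
link = 1657.23/1832.81 = 0.904202
Chained index = 100 × 1.127319 × 0.904202 = 101.9324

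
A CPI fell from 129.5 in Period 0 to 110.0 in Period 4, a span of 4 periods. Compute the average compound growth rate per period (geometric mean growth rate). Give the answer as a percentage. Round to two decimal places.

-4.00%

Growth factor = (110.0/129.5)^(1/4) = (0.849421)^(1/4) = 0.960021
Growth rate = 0.960021 − 1 = -0.039979 = -3.9979%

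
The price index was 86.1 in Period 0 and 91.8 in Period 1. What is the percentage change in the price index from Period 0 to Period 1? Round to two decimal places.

Change = (91.8 − 86.1) / 86.1 × 100
       = 5.7 / 86.1 × 100 = 6.6202%

6.62%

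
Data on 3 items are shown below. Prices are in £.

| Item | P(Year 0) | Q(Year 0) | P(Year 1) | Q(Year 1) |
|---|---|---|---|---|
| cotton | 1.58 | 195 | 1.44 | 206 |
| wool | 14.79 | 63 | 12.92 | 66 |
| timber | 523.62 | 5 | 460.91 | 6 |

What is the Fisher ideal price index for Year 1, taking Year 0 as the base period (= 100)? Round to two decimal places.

88.11

Laspeyres component (base-period weights):
ΣP(Year 1)Q(Year 0) = 1.44×195 + 12.92×63 + 460.91×5 = 280.8 + 813.96 + 2304.55 = 3399.31
ΣP(Year 0)Q(Year 0) = 1.58×195 + 14.79×63 + 523.62×5 = 308.1 + 931.77 + 2618.1 = 3857.97
L = 3399.31 / 3857.97 × 100 = 88.1114
Paasche component (current-period weights):
ΣP(Year 1)Q(Year 1) = 1.44×206 + 12.92×66 + 460.91×6 = 296.64 + 852.72 + 2765.46 = 3914.82
ΣP(Year 0)Q(Year 1) = 1.58×206 + 14.79×66 + 523.62×6 = 325.48 + 976.14 + 3141.72 = 4443.34
P = 3914.82 / 4443.34 × 100 = 88.1053
Fisher = √(L × P) = √(88.1114 × 88.1053) = 88.1084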